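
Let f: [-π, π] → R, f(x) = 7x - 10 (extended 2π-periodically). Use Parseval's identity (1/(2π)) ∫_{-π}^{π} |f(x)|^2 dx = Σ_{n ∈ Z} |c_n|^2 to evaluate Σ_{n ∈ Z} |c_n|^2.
Σ |c_n|^2 = 49π^2/3 + 100

Expand and integrate term by term over [-π, π]:
  ∫ (7x)^2 dx = 49·(2π^3/3); ∫ 2·7·(-10)·x dx = 0 (odd integrand); ∫ (-10)^2 dx = 100·2π.
So (1/(2π)) ∫_{-π}^{π} (7x - 10)^2 dx = 49π^2/3 + 100 = 49π^2/3 + 100.
Parseval ⇒ Σ |c_n|^2 = 49π^2/3 + 100.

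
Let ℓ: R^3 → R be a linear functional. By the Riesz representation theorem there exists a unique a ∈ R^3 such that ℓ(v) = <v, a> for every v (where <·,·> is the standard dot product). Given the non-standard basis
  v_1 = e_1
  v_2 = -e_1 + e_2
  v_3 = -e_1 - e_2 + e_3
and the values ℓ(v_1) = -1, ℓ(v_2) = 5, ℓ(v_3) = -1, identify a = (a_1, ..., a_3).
a = (-1, 4, 2)

Write a = (a_1, ..., a_3) in the standard basis. For each basis vector v_i, ℓ(v_i) = <v_i, a> is a linear equation in the a_j's. Collect the n equations into a matrix system V a = ℓ, where row i of V is v_i (expressed in the standard basis). Since V is invertible (lower-triangular with 1s on the diagonal, up to permutation), solve by back-substitution:
  V =
[[1, 0, 0],
 [-1, 1, 0],
 [-1, -1, 1]]
  V a = (-1, 5, -1)
Solving gives a = (-1, 4, 2).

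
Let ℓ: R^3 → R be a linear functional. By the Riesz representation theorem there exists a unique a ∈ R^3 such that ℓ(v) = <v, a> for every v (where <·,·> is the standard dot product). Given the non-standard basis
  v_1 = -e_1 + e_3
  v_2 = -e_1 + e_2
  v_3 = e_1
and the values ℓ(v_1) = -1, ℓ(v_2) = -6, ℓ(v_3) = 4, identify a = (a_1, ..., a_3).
a = (4, -2, 3)

Write a = (a_1, ..., a_3) in the standard basis. For each basis vector v_i, ℓ(v_i) = <v_i, a> is a linear equation in the a_j's. Collect the n equations into a matrix system V a = ℓ, where row i of V is v_i (expressed in the standard basis). Since V is invertible (lower-triangular with 1s on the diagonal, up to permutation), solve by back-substitution:
  V =
[[-1, 0, 1],
 [-1, 1, 0],
 [1, 0, 0]]
  V a = (-1, -6, 4)
Solving gives a = (4, -2, 3).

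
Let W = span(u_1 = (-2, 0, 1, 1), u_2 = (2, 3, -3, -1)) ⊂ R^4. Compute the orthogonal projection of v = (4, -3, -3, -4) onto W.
proj_W(v) = (201/37, -72/37, -105/74, -201/74)

Set up U = [u_1 | ... | u_2] ∈ R^(4×2). The projector onto W = col(U) is P = U (U^T U)^(-1) U^T.
Compute U^T U =
  [6, -8]
  [-8, 23],
and U^T v = (-15, 12).
Solve U^T U · c = U^T v for the coefficients: c = (-249/74, -24/37). The projection is proj_W(v) = U c.
Check: (v - proj_W(v)) · u_1 = 0  (should be 0).
Check: (v - proj_W(v)) · u_2 = 0  (should be 0).
Result: proj_W(v) = (201/37, -72/37, -105/74, -201/74).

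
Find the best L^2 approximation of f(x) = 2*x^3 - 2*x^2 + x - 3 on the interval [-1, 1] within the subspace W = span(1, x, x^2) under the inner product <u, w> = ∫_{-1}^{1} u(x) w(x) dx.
g(x) = -2*x^2 + 11*x/5 - 3

The best approximation g ∈ W is the orthogonal projection of f onto W. Writing g = a_0 + a_1 x + a_2 x^2, the coefficients solve the normal equations G · a = b where
  G_{ij} = <φ_i, φ_j> and b_i = <f, φ_i>, with φ_0 = 1, φ_1 = x, φ_2 = x^2.
G =
  [2, 0, 2/3]
  [0, 2/3, 0]
  [2/3, 0, 2/5],
b = (-22/3, 22/15, -14/5).
Solving gives a_0 = -3, a_1 = 11/5, a_2 = -2, so
  g(x) = -2*x^2 + 11*x/5 - 3.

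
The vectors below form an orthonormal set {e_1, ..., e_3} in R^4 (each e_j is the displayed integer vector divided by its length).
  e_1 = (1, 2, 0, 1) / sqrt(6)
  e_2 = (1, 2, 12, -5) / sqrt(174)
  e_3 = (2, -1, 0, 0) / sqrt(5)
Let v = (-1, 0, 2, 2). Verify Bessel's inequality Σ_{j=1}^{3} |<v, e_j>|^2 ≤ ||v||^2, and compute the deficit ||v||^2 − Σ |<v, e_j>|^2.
Σ |<v, e_j>|^2 = 281/145; ||v||^2 = 9; deficit = 1024/145

Write each e_j = u_j / sqrt(<u_j, u_j>) where u_j is the displayed integer vector. Then <v, e_j> = <v, u_j> / sqrt(<u_j, u_j>), so |<v, e_j>|^2 = <v, u_j>^2 / <u_j, u_j>.
Coefficients: <v, e_1> = 1/sqrt(6), <v, e_2> = 13/sqrt(174), <v, e_3> = -2/sqrt(5).
Square and sum: Σ |<v, e_j>|^2 = 281/145.
Compute ||v||^2 = v·v = 9.
Deficit = 9 − 281/145 = 1024/145 ≥ 0, confirming Bessel's inequality. (The deficit equals ||v − Σ <v,e_j> e_j||^2, the squared distance from v to span{e_j}.)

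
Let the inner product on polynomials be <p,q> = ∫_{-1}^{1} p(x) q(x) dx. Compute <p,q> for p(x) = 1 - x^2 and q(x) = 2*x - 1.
<p,q> = -4/3

Expand the product: p(x)·q(x) = -2*x^3 + x^2 + 2*x - 1.
∫_{-1}^{1} of each monomial x^k gives [2/(k+1) if k even, 0 if k odd]. Integrating term-by-term (or equivalently evaluating the antiderivative F(x) = -x^4/2 + x^3/3 + x^2 - x at the endpoints):
  F(1) − F(−1) = -1/6 − (7/6) = -4/3.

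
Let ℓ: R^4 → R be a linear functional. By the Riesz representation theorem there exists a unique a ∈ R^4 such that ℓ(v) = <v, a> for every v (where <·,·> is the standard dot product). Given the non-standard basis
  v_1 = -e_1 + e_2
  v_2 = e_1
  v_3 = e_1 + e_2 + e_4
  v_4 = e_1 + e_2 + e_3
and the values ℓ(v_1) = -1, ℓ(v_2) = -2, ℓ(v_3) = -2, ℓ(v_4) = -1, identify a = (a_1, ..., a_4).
a = (-2, -3, 4, 3)

Write a = (a_1, ..., a_4) in the standard basis. For each basis vector v_i, ℓ(v_i) = <v_i, a> is a linear equation in the a_j's. Collect the n equations into a matrix system V a = ℓ, where row i of V is v_i (expressed in the standard basis). Since V is invertible (lower-triangular with 1s on the diagonal, up to permutation), solve by back-substitution:
  V =
[[-1, 1, 0, 0],
 [1, 0, 0, 0],
 [1, 1, 0, 1],
 [1, 1, 1, 0]]
  V a = (-1, -2, -2, -1)
Solving gives a = (-2, -3, 4, 3).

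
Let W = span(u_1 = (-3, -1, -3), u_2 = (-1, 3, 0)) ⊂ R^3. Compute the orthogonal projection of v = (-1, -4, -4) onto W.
proj_W(v) = (-19/10, -43/10, -3)

Set up U = [u_1 | ... | u_2] ∈ R^(3×2). The projector onto W = col(U) is P = U (U^T U)^(-1) U^T.
Compute U^T U =
  [19, 0]
  [0, 10],
and U^T v = (19, -11).
Solve U^T U · c = U^T v for the coefficients: c = (1, -11/10). The projection is proj_W(v) = U c.
Check: (v - proj_W(v)) · u_1 = 0  (should be 0).
Check: (v - proj_W(v)) · u_2 = 0  (should be 0).
Result: proj_W(v) = (-19/10, -43/10, -3).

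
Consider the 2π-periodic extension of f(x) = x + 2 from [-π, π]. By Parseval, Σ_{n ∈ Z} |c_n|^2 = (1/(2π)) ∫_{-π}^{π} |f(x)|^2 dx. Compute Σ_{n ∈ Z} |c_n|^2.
Σ |c_n|^2 = π^2/3 + 4

Expand and integrate term by term over [-π, π]:
  ∫ (x)^2 dx = 1·(2π^3/3); ∫ 2·1·(2)·x dx = 0 (odd integrand); ∫ 2^2 dx = 4·2π.
So (1/(2π)) ∫_{-π}^{π} (x + 2)^2 dx = 1π^2/3 + 4 = π^2/3 + 4.
Parseval ⇒ Σ |c_n|^2 = π^2/3 + 4.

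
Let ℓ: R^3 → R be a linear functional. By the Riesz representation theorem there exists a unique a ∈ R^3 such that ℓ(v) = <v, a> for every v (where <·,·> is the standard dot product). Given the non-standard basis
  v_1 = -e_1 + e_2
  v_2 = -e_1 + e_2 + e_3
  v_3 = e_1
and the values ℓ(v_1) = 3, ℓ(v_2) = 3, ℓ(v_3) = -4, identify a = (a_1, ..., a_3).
a = (-4, -1, 0)

Write a = (a_1, ..., a_3) in the standard basis. For each basis vector v_i, ℓ(v_i) = <v_i, a> is a linear equation in the a_j's. Collect the n equations into a matrix system V a = ℓ, where row i of V is v_i (expressed in the standard basis). Since V is invertible (lower-triangular with 1s on the diagonal, up to permutation), solve by back-substitution:
  V =
[[-1, 1, 0],
 [-1, 1, 1],
 [1, 0, 0]]
  V a = (3, 3, -4)
Solving gives a = (-4, -1, 0).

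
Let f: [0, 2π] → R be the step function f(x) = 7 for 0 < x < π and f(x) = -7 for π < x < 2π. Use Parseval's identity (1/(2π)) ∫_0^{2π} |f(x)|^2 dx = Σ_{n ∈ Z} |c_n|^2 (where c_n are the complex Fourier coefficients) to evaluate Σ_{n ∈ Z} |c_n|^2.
Σ |c_n|^2 = 49

Parseval equates the L^2 energy of f (normalised by 1/(2π)) with the ℓ^2 sum of its Fourier coefficients: (1/(2π)) ∫_0^{2π} |f|^2 = Σ |c_n|^2.
Compute the left side: (1/(2π)) [∫_0^π 7^2 dx + ∫_π^{2π} (-7)^2 dx] = (1/(2π)) · (49π + 49π) = (49 + 49)/2 = 49.
So Σ_{n ∈ Z} |c_n|^2 = 49.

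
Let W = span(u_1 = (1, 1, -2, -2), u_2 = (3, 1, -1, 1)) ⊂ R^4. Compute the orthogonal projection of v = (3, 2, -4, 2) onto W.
proj_W(v) = (17/4, 87/52, -107/52, 27/52)

Set up U = [u_1 | ... | u_2] ∈ R^(4×2). The projector onto W = col(U) is P = U (U^T U)^(-1) U^T.
Compute U^T U =
  [10, 4]
  [4, 12],
and U^T v = (9, 17).
Solve U^T U · c = U^T v for the coefficients: c = (5/13, 67/52). The projection is proj_W(v) = U c.
Check: (v - proj_W(v)) · u_1 = 0  (should be 0).
Check: (v - proj_W(v)) · u_2 = 0  (should be 0).
Result: proj_W(v) = (17/4, 87/52, -107/52, 27/52).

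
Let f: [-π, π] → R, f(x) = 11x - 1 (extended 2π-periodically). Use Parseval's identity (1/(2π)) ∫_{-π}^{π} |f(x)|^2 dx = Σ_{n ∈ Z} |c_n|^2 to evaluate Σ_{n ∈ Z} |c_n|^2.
Σ |c_n|^2 = 121π^2/3 + 1

Expand and integrate term by term over [-π, π]:
  ∫ (11x)^2 dx = 121·(2π^3/3); ∫ 2·11·(-1)·x dx = 0 (odd integrand); ∫ (-1)^2 dx = 1·2π.
So (1/(2π)) ∫_{-π}^{π} (11x - 1)^2 dx = 121π^2/3 + 1 = 121π^2/3 + 1.
Parseval ⇒ Σ |c_n|^2 = 121π^2/3 + 1.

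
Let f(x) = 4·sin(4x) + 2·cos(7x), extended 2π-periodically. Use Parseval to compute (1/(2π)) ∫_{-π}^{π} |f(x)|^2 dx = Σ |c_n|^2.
Σ |c_n|^2 = 10

Expand |f|^2 and use orthogonality of {sin(nx), cos(mx)} on [-π, π]:
  ∫_{-π}^{π} sin(nx)^2 dx = π, ∫ cos(mx)^2 dx = π, and cross terms integrate to 0.
So ∫_{-π}^{π} f(x)^2 dx = 4^2 · π + 2^2 · π = (16 + 4)π.
Divide by 2π: (16 + 4)/2 = 10.
By Parseval, this equals Σ |c_n|^2.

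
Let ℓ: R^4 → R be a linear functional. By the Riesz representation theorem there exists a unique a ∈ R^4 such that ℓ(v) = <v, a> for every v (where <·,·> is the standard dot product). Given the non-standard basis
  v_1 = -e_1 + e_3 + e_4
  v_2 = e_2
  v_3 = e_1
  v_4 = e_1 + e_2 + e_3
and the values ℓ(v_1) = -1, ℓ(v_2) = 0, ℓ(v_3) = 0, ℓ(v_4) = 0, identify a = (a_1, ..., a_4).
a = (0, 0, 0, -1)

Write a = (a_1, ..., a_4) in the standard basis. For each basis vector v_i, ℓ(v_i) = <v_i, a> is a linear equation in the a_j's. Collect the n equations into a matrix system V a = ℓ, where row i of V is v_i (expressed in the standard basis). Since V is invertible (lower-triangular with 1s on the diagonal, up to permutation), solve by back-substitution:
  V =
[[-1, 0, 1, 1],
 [0, 1, 0, 0],
 [1, 0, 0, 0],
 [1, 1, 1, 0]]
  V a = (-1, 0, 0, 0)
Solving gives a = (0, 0, 0, -1).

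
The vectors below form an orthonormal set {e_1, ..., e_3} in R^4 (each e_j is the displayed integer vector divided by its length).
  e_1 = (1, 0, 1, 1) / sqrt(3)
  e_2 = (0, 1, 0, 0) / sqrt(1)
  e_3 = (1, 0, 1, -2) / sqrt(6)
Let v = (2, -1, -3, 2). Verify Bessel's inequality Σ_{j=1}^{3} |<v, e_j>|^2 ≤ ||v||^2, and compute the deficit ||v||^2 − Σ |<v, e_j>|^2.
Σ |<v, e_j>|^2 = 11/2; ||v||^2 = 18; deficit = 25/2

Write each e_j = u_j / sqrt(<u_j, u_j>) where u_j is the displayed integer vector. Then <v, e_j> = <v, u_j> / sqrt(<u_j, u_j>), so |<v, e_j>|^2 = <v, u_j>^2 / <u_j, u_j>.
Coefficients: <v, e_1> = 1/sqrt(3), <v, e_2> = -1/sqrt(1), <v, e_3> = -5/sqrt(6).
Square and sum: Σ |<v, e_j>|^2 = 11/2.
Compute ||v||^2 = v·v = 18.
Deficit = 18 − 11/2 = 25/2 ≥ 0, confirming Bessel's inequality. (The deficit equals ||v − Σ <v,e_j> e_j||^2, the squared distance from v to span{e_j}.)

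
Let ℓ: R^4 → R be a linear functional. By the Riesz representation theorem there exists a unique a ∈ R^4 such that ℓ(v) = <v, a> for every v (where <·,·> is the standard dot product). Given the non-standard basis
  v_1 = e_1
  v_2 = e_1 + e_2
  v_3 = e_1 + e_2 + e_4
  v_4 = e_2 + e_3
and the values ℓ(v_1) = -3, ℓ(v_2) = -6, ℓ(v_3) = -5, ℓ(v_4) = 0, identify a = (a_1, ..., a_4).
a = (-3, -3, 3, 1)

Write a = (a_1, ..., a_4) in the standard basis. For each basis vector v_i, ℓ(v_i) = <v_i, a> is a linear equation in the a_j's. Collect the n equations into a matrix system V a = ℓ, where row i of V is v_i (expressed in the standard basis). Since V is invertible (lower-triangular with 1s on the diagonal, up to permutation), solve by back-substitution:
  V =
[[1, 0, 0, 0],
 [1, 1, 0, 0],
 [1, 1, 0, 1],
 [0, 1, 1, 0]]
  V a = (-3, -6, -5, 0)
Solving gives a = (-3, -3, 3, 1).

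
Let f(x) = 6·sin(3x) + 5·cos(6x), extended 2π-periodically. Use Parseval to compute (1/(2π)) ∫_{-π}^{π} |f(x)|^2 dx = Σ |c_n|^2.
Σ |c_n|^2 = 61/2

Expand |f|^2 and use orthogonality of {sin(nx), cos(mx)} on [-π, π]:
  ∫_{-π}^{π} sin(nx)^2 dx = π, ∫ cos(mx)^2 dx = π, and cross terms integrate to 0.
So ∫_{-π}^{π} f(x)^2 dx = 6^2 · π + 5^2 · π = (36 + 25)π.
Divide by 2π: (36 + 25)/2 = 61/2.
By Parseval, this equals Σ |c_n|^2.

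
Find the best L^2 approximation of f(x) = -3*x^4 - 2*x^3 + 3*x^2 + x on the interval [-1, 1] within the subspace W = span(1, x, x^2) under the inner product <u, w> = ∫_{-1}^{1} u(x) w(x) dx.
g(x) = 3*x^2/7 - x/5 + 9/35

The best approximation g ∈ W is the orthogonal projection of f onto W. Writing g = a_0 + a_1 x + a_2 x^2, the coefficients solve the normal equations G · a = b where
  G_{ij} = <φ_i, φ_j> and b_i = <f, φ_i>, with φ_0 = 1, φ_1 = x, φ_2 = x^2.
G =
  [2, 0, 2/3]
  [0, 2/3, 0]
  [2/3, 0, 2/5],
b = (4/5, -2/15, 12/35).
Solving gives a_0 = 9/35, a_1 = -1/5, a_2 = 3/7, so
  g(x) = 3*x^2/7 - x/5 + 9/35.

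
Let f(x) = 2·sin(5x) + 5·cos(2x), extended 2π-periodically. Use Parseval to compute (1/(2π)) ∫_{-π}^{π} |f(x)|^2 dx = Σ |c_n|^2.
Σ |c_n|^2 = 29/2

Expand |f|^2 and use orthogonality of {sin(nx), cos(mx)} on [-π, π]:
  ∫_{-π}^{π} sin(nx)^2 dx = π, ∫ cos(mx)^2 dx = π, and cross terms integrate to 0.
So ∫_{-π}^{π} f(x)^2 dx = 2^2 · π + 5^2 · π = (4 + 25)π.
Divide by 2π: (4 + 25)/2 = 29/2.
By Parseval, this equals Σ |c_n|^2.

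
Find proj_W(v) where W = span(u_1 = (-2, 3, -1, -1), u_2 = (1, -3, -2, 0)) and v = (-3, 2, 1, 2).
proj_W(v) = (-46/43, 111/43, 47/43, -9/43)

Set up U = [u_1 | ... | u_2] ∈ R^(4×2). The projector onto W = col(U) is P = U (U^T U)^(-1) U^T.
Compute U^T U =
  [15, -9]
  [-9, 14],
and U^T v = (9, -11).
Solve U^T U · c = U^T v for the coefficients: c = (9/43, -28/43). The projection is proj_W(v) = U c.
Check: (v - proj_W(v)) · u_1 = 0  (should be 0).
Check: (v - proj_W(v)) · u_2 = 0  (should be 0).
Result: proj_W(v) = (-46/43, 111/43, 47/43, -9/43).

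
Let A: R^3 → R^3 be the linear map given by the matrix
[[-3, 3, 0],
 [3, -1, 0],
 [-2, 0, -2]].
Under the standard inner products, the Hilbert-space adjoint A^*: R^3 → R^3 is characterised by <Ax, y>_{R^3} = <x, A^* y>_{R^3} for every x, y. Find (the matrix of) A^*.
A^* = A^T =
[[-3, 3, -2],
 [3, -1, 0],
 [0, 0, -2]]

For real matrices with standard dot products, the defining identity <Ax, y> = <x, A^* y> gives (Ax)^T y = x^T (A^*) y, i.e. x^T A^T y = x^T (A^*) y. Since this holds for all x, y, we must have A^* = A^T. Therefore
A^* =
[[-3, 3, -2],
 [3, -1, 0],
 [0, 0, -2]].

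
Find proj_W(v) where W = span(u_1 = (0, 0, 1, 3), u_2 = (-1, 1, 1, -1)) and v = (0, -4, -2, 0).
proj_W(v) = (16/9, -16/9, -7/3, 1/9)

Set up U = [u_1 | ... | u_2] ∈ R^(4×2). The projector onto W = col(U) is P = U (U^T U)^(-1) U^T.
Compute U^T U =
  [10, -2]
  [-2, 4],
and U^T v = (-2, -6).
Solve U^T U · c = U^T v for the coefficients: c = (-5/9, -16/9). The projection is proj_W(v) = U c.
Check: (v - proj_W(v)) · u_1 = 0  (should be 0).
Check: (v - proj_W(v)) · u_2 = 0  (should be 0).
Result: proj_W(v) = (16/9, -16/9, -7/3, 1/9).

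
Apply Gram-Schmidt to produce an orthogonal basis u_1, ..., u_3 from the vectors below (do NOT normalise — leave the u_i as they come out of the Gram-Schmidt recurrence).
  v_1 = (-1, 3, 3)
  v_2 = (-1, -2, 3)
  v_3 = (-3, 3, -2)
Orthogonal basis:
  u_1 = (-1, 3, 3)
  u_2 = (-15/19, -50/19, 45/19)
  u_3 = (-33/10, 0, -11/10)

Apply the Gram-Schmidt recurrence
  u_1 = v_1
  u_i = v_i − Σ_{j<i} ((v_i · u_j) / (u_j · u_j)) · u_j.

Step by step this gives:
  u_1 = (-1, 3, 3)
  u_2 = (-15/19, -50/19, 45/19)
  u_3 = (-33/10, 0, -11/10)

Orthogonality check:
  u_2 · u_1 = 0 (should be 0)
  u_3 · u_1 = 0 (should be 0)
  u_3 · u_2 = 0 (should be 0)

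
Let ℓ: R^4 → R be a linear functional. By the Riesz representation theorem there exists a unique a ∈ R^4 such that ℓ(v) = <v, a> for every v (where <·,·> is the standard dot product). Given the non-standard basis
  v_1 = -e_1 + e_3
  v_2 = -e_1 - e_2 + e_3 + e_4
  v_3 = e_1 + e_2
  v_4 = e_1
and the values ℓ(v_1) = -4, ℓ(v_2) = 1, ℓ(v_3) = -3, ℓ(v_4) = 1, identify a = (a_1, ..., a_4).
a = (1, -4, -3, 1)

Write a = (a_1, ..., a_4) in the standard basis. For each basis vector v_i, ℓ(v_i) = <v_i, a> is a linear equation in the a_j's. Collect the n equations into a matrix system V a = ℓ, where row i of V is v_i (expressed in the standard basis). Since V is invertible (lower-triangular with 1s on the diagonal, up to permutation), solve by back-substitution:
  V =
[[-1, 0, 1, 0],
 [-1, -1, 1, 1],
 [1, 1, 0, 0],
 [1, 0, 0, 0]]
  V a = (-4, 1, -3, 1)
Solving gives a = (1, -4, -3, 1).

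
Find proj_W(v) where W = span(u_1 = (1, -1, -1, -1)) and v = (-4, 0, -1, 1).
proj_W(v) = (-1, 1, 1, 1)

Set up U = [u_1 | ... | u_1] ∈ R^(4×1). The projector onto W = col(U) is P = U (U^T U)^(-1) U^T.
Compute U^T U =
  [4],
and U^T v = (-4).
Solve U^T U · c = U^T v for the coefficients: c = (-1). The projection is proj_W(v) = U c.
Check: (v - proj_W(v)) · u_1 = 0  (should be 0).
Result: proj_W(v) = (-1, 1, 1, 1).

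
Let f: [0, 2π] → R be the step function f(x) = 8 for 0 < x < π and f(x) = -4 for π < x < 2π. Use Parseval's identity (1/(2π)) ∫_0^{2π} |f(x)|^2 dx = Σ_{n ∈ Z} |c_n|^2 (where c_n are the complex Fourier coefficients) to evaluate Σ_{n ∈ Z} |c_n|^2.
Σ |c_n|^2 = 40

Parseval equates the L^2 energy of f (normalised by 1/(2π)) with the ℓ^2 sum of its Fourier coefficients: (1/(2π)) ∫_0^{2π} |f|^2 = Σ |c_n|^2.
Compute the left side: (1/(2π)) [∫_0^π 8^2 dx + ∫_π^{2π} (-4)^2 dx] = (1/(2π)) · (64π + 16π) = (64 + 16)/2 = 40.
So Σ_{n ∈ Z} |c_n|^2 = 40.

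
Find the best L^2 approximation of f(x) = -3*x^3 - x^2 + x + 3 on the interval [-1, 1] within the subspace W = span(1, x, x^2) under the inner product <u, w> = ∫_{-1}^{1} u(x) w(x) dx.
g(x) = -x^2 - 4*x/5 + 3

The best approximation g ∈ W is the orthogonal projection of f onto W. Writing g = a_0 + a_1 x + a_2 x^2, the coefficients solve the normal equations G · a = b where
  G_{ij} = <φ_i, φ_j> and b_i = <f, φ_i>, with φ_0 = 1, φ_1 = x, φ_2 = x^2.
G =
  [2, 0, 2/3]
  [0, 2/3, 0]
  [2/3, 0, 2/5],
b = (16/3, -8/15, 8/5).
Solving gives a_0 = 3, a_1 = -4/5, a_2 = -1, so
  g(x) = -x^2 - 4*x/5 + 3.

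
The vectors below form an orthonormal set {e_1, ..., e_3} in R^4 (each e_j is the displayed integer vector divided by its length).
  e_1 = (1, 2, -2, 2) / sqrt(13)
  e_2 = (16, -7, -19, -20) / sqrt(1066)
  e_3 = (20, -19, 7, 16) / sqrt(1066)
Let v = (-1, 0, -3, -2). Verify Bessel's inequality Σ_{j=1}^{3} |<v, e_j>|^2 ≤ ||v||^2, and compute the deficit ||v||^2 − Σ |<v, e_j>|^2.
Σ |<v, e_j>|^2 = 146/13; ||v||^2 = 14; deficit = 36/13

Write each e_j = u_j / sqrt(<u_j, u_j>) where u_j is the displayed integer vector. Then <v, e_j> = <v, u_j> / sqrt(<u_j, u_j>), so |<v, e_j>|^2 = <v, u_j>^2 / <u_j, u_j>.
Coefficients: <v, e_1> = 1/sqrt(13), <v, e_2> = 81/sqrt(1066), <v, e_3> = -73/sqrt(1066).
Square and sum: Σ |<v, e_j>|^2 = 146/13.
Compute ||v||^2 = v·v = 14.
Deficit = 14 − 146/13 = 36/13 ≥ 0, confirming Bessel's inequality. (The deficit equals ||v − Σ <v,e_j> e_j||^2, the squared distance from v to span{e_j}.)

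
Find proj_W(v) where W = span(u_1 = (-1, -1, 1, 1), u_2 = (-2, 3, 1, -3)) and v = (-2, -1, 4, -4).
proj_W(v) = (-274/83, 111/83, 197/83, -111/83)

Set up U = [u_1 | ... | u_2] ∈ R^(4×2). The projector onto W = col(U) is P = U (U^T U)^(-1) U^T.
Compute U^T U =
  [4, -3]
  [-3, 23],
and U^T v = (3, 17).
Solve U^T U · c = U^T v for the coefficients: c = (120/83, 77/83). The projection is proj_W(v) = U c.
Check: (v - proj_W(v)) · u_1 = 0  (should be 0).
Check: (v - proj_W(v)) · u_2 = 0  (should be 0).
Result: proj_W(v) = (-274/83, 111/83, 197/83, -111/83).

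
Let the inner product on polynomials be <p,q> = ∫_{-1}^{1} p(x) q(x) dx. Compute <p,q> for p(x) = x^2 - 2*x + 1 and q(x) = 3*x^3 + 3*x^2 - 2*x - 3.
<p,q> = -68/15

Expand the product: p(x)·q(x) = 3*x^5 - 3*x^4 - 5*x^3 + 4*x^2 + 4*x - 3.
∫_{-1}^{1} of each monomial x^k gives [2/(k+1) if k even, 0 if k odd]. Integrating term-by-term (or equivalently evaluating the antiderivative F(x) = x^6/2 - 3*x^5/5 - 5*x^4/4 + 4*x^3/3 + 2*x^2 - 3*x at the endpoints):
  F(1) − F(−1) = -61/60 − (211/60) = -68/15.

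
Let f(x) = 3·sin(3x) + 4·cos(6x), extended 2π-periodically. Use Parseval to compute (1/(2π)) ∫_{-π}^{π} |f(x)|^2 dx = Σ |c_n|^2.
Σ |c_n|^2 = 25/2

Expand |f|^2 and use orthogonality of {sin(nx), cos(mx)} on [-π, π]:
  ∫_{-π}^{π} sin(nx)^2 dx = π, ∫ cos(mx)^2 dx = π, and cross terms integrate to 0.
So ∫_{-π}^{π} f(x)^2 dx = 3^2 · π + 4^2 · π = (9 + 16)π.
Divide by 2π: (9 + 16)/2 = 25/2.
By Parseval, this equals Σ |c_n|^2.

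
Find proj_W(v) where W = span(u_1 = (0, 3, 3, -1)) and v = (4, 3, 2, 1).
proj_W(v) = (0, 42/19, 42/19, -14/19)

Set up U = [u_1 | ... | u_1] ∈ R^(4×1). The projector onto W = col(U) is P = U (U^T U)^(-1) U^T.
Compute U^T U =
  [19],
and U^T v = (14).
Solve U^T U · c = U^T v for the coefficients: c = (14/19). The projection is proj_W(v) = U c.
Check: (v - proj_W(v)) · u_1 = 0  (should be 0).
Result: proj_W(v) = (0, 42/19, 42/19, -14/19).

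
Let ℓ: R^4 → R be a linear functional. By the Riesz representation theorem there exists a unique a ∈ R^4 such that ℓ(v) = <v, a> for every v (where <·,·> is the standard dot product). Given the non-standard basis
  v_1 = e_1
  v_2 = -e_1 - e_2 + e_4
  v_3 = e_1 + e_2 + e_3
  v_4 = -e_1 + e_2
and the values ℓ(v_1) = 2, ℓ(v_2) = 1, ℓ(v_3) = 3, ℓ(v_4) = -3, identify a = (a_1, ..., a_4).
a = (2, -1, 2, 2)

Write a = (a_1, ..., a_4) in the standard basis. For each basis vector v_i, ℓ(v_i) = <v_i, a> is a linear equation in the a_j's. Collect the n equations into a matrix system V a = ℓ, where row i of V is v_i (expressed in the standard basis). Since V is invertible (lower-triangular with 1s on the diagonal, up to permutation), solve by back-substitution:
  V =
[[1, 0, 0, 0],
 [-1, -1, 0, 1],
 [1, 1, 1, 0],
 [-1, 1, 0, 0]]
  V a = (2, 1, 3, -3)
Solving gives a = (2, -1, 2, 2).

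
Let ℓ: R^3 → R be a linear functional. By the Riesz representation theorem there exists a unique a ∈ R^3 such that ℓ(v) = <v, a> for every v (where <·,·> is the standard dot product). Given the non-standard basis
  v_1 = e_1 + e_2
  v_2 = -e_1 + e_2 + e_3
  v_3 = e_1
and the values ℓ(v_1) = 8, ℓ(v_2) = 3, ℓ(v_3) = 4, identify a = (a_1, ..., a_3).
a = (4, 4, 3)

Write a = (a_1, ..., a_3) in the standard basis. For each basis vector v_i, ℓ(v_i) = <v_i, a> is a linear equation in the a_j's. Collect the n equations into a matrix system V a = ℓ, where row i of V is v_i (expressed in the standard basis). Since V is invertible (lower-triangular with 1s on the diagonal, up to permutation), solve by back-substitution:
  V =
[[1, 1, 0],
 [-1, 1, 1],
 [1, 0, 0]]
  V a = (8, 3, 4)
Solving gives a = (4, 4, 3).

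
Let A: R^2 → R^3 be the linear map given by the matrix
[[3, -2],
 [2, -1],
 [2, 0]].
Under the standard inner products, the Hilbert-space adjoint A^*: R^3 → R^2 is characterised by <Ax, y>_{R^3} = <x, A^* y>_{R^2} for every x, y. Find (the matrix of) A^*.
A^* = A^T =
[[3, 2, 2],
 [-2, -1, 0]]

For real matrices with standard dot products, the defining identity <Ax, y> = <x, A^* y> gives (Ax)^T y = x^T (A^*) y, i.e. x^T A^T y = x^T (A^*) y. Since this holds for all x, y, we must have A^* = A^T. Therefore
A^* =
[[3, 2, 2],
 [-2, -1, 0]].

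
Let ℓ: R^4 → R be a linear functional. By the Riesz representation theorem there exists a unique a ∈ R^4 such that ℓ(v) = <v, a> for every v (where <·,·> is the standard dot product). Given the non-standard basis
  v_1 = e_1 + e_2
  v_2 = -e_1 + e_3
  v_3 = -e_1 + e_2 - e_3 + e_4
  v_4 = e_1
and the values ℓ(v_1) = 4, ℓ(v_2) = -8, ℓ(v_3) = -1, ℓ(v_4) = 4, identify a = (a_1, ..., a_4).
a = (4, 0, -4, -1)

Write a = (a_1, ..., a_4) in the standard basis. For each basis vector v_i, ℓ(v_i) = <v_i, a> is a linear equation in the a_j's. Collect the n equations into a matrix system V a = ℓ, where row i of V is v_i (expressed in the standard basis). Since V is invertible (lower-triangular with 1s on the diagonal, up to permutation), solve by back-substitution:
  V =
[[1, 1, 0, 0],
 [-1, 0, 1, 0],
 [-1, 1, -1, 1],
 [1, 0, 0, 0]]
  V a = (4, -8, -1, 4)
Solving gives a = (4, 0, -4, -1).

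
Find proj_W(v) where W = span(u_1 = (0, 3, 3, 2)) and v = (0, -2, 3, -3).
proj_W(v) = (0, -9/22, -9/22, -3/11)

Set up U = [u_1 | ... | u_1] ∈ R^(4×1). The projector onto W = col(U) is P = U (U^T U)^(-1) U^T.
Compute U^T U =
  [22],
and U^T v = (-3).
Solve U^T U · c = U^T v for the coefficients: c = (-3/22). The projection is proj_W(v) = U c.
Check: (v - proj_W(v)) · u_1 = 0  (should be 0).
Result: proj_W(v) = (0, -9/22, -9/22, -3/11).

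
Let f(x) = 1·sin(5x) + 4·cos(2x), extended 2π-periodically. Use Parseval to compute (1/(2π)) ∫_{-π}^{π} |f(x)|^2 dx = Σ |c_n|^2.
Σ |c_n|^2 = 17/2

Expand |f|^2 and use orthogonality of {sin(nx), cos(mx)} on [-π, π]:
  ∫_{-π}^{π} sin(nx)^2 dx = π, ∫ cos(mx)^2 dx = π, and cross terms integrate to 0.
So ∫_{-π}^{π} f(x)^2 dx = 1^2 · π + 4^2 · π = (1 + 16)π.
Divide by 2π: (1 + 16)/2 = 17/2.
By Parseval, this equals Σ |c_n|^2.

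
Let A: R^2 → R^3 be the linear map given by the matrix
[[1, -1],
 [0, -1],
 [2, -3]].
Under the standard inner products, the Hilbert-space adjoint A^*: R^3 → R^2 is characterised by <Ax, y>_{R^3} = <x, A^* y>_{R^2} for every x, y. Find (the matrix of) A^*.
A^* = A^T =
[[1, 0, 2],
 [-1, -1, -3]]

For real matrices with standard dot products, the defining identity <Ax, y> = <x, A^* y> gives (Ax)^T y = x^T (A^*) y, i.e. x^T A^T y = x^T (A^*) y. Since this holds for all x, y, we must have A^* = A^T. Therefore
A^* =
[[1, 0, 2],
 [-1, -1, -3]].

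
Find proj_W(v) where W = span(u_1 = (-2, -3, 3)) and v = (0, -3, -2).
proj_W(v) = (-3/11, -9/22, 9/22)

Set up U = [u_1 | ... | u_1] ∈ R^(3×1). The projector onto W = col(U) is P = U (U^T U)^(-1) U^T.
Compute U^T U =
  [22],
and U^T v = (3).
Solve U^T U · c = U^T v for the coefficients: c = (3/22). The projection is proj_W(v) = U c.
Check: (v - proj_W(v)) · u_1 = 0  (should be 0).
Result: proj_W(v) = (-3/11, -9/22, 9/22).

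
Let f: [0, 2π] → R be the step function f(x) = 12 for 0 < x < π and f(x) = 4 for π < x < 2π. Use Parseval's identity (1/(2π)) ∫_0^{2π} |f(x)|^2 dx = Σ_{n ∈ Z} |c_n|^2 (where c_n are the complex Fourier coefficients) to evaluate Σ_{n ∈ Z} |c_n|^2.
Σ |c_n|^2 = 80

Parseval equates the L^2 energy of f (normalised by 1/(2π)) with the ℓ^2 sum of its Fourier coefficients: (1/(2π)) ∫_0^{2π} |f|^2 = Σ |c_n|^2.
Compute the left side: (1/(2π)) [∫_0^π 12^2 dx + ∫_π^{2π} 4^2 dx] = (1/(2π)) · (144π + 16π) = (144 + 16)/2 = 80.
So Σ_{n ∈ Z} |c_n|^2 = 80.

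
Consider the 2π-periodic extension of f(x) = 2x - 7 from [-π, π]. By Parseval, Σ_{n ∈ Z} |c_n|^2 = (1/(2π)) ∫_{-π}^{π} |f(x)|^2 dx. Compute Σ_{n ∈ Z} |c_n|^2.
Σ |c_n|^2 = 4π^2/3 + 49

Expand and integrate term by term over [-π, π]:
  ∫ (2x)^2 dx = 4·(2π^3/3); ∫ 2·2·(-7)·x dx = 0 (odd integrand); ∫ (-7)^2 dx = 49·2π.
So (1/(2π)) ∫_{-π}^{π} (2x - 7)^2 dx = 4π^2/3 + 49 = 4π^2/3 + 49.
Parseval ⇒ Σ |c_n|^2 = 4π^2/3 + 49.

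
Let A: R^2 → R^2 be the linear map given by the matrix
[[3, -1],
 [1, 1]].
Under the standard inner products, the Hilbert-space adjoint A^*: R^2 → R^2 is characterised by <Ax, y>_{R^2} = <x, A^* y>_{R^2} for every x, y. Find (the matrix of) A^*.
A^* = A^T =
[[3, 1],
 [-1, 1]]

For real matrices with standard dot products, the defining identity <Ax, y> = <x, A^* y> gives (Ax)^T y = x^T (A^*) y, i.e. x^T A^T y = x^T (A^*) y. Since this holds for all x, y, we must have A^* = A^T. Therefore
A^* =
[[3, 1],
 [-1, 1]].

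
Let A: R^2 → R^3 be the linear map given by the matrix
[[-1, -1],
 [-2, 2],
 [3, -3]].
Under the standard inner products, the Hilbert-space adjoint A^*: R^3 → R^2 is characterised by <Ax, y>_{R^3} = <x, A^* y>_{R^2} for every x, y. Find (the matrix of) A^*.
A^* = A^T =
[[-1, -2, 3],
 [-1, 2, -3]]

For real matrices with standard dot products, the defining identity <Ax, y> = <x, A^* y> gives (Ax)^T y = x^T (A^*) y, i.e. x^T A^T y = x^T (A^*) y. Since this holds for all x, y, we must have A^* = A^T. Therefore
A^* =
[[-1, -2, 3],
 [-1, 2, -3]].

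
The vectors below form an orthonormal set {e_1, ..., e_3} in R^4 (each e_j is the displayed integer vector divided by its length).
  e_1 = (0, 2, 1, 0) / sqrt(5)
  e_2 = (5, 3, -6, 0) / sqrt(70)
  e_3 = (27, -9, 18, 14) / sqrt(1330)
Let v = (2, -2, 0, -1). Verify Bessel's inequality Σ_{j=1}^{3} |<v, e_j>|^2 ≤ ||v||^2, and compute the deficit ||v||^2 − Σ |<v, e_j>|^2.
Σ |<v, e_j>|^2 = 566/95; ||v||^2 = 9; deficit = 289/95

Write each e_j = u_j / sqrt(<u_j, u_j>) where u_j is the displayed integer vector. Then <v, e_j> = <v, u_j> / sqrt(<u_j, u_j>), so |<v, e_j>|^2 = <v, u_j>^2 / <u_j, u_j>.
Coefficients: <v, e_1> = -4/sqrt(5), <v, e_2> = 4/sqrt(70), <v, e_3> = 58/sqrt(1330).
Square and sum: Σ |<v, e_j>|^2 = 566/95.
Compute ||v||^2 = v·v = 9.
Deficit = 9 − 566/95 = 289/95 ≥ 0, confirming Bessel's inequality. (The deficit equals ||v − Σ <v,e_j> e_j||^2, the squared distance from v to span{e_j}.)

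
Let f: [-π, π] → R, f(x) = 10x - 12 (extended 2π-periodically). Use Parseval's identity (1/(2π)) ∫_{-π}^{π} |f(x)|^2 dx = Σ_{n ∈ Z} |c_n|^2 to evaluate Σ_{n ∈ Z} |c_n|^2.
Σ |c_n|^2 = 100π^2/3 + 144

Expand and integrate term by term over [-π, π]:
  ∫ (10x)^2 dx = 100·(2π^3/3); ∫ 2·10·(-12)·x dx = 0 (odd integrand); ∫ (-12)^2 dx = 144·2π.
So (1/(2π)) ∫_{-π}^{π} (10x - 12)^2 dx = 100π^2/3 + 144 = 100π^2/3 + 144.
Parseval ⇒ Σ |c_n|^2 = 100π^2/3 + 144.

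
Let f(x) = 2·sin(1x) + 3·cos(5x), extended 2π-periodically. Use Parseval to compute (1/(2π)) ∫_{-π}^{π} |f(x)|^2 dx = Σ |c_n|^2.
Σ |c_n|^2 = 13/2

Expand |f|^2 and use orthogonality of {sin(nx), cos(mx)} on [-π, π]:
  ∫_{-π}^{π} sin(nx)^2 dx = π, ∫ cos(mx)^2 dx = π, and cross terms integrate to 0.
So ∫_{-π}^{π} f(x)^2 dx = 2^2 · π + 3^2 · π = (4 + 9)π.
Divide by 2π: (4 + 9)/2 = 13/2.
By Parseval, this equals Σ |c_n|^2.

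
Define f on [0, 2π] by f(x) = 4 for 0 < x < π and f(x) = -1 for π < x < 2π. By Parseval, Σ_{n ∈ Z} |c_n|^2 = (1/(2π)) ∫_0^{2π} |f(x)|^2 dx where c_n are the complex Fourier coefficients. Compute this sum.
Σ |c_n|^2 = 17/2

Parseval equates the L^2 energy of f (normalised by 1/(2π)) with the ℓ^2 sum of its Fourier coefficients: (1/(2π)) ∫_0^{2π} |f|^2 = Σ |c_n|^2.
Compute the left side: (1/(2π)) [∫_0^π 4^2 dx + ∫_π^{2π} (-1)^2 dx] = (1/(2π)) · (16π + 1π) = (16 + 1)/2 = 17/2.
So Σ_{n ∈ Z} |c_n|^2 = 17/2.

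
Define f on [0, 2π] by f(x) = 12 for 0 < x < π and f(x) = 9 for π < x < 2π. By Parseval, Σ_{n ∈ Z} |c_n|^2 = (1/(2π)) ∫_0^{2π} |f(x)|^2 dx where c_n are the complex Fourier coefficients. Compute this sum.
Σ |c_n|^2 = 225/2

Parseval equates the L^2 energy of f (normalised by 1/(2π)) with the ℓ^2 sum of its Fourier coefficients: (1/(2π)) ∫_0^{2π} |f|^2 = Σ |c_n|^2.
Compute the left side: (1/(2π)) [∫_0^π 12^2 dx + ∫_π^{2π} 9^2 dx] = (1/(2π)) · (144π + 81π) = (144 + 81)/2 = 225/2.
So Σ_{n ∈ Z} |c_n|^2 = 225/2.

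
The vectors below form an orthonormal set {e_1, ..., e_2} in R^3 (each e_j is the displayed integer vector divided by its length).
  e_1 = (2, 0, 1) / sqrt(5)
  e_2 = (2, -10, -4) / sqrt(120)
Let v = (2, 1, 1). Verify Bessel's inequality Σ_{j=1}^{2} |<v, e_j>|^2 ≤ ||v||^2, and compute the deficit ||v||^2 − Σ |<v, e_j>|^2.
Σ |<v, e_j>|^2 = 35/6; ||v||^2 = 6; deficit = 1/6

Write each e_j = u_j / sqrt(<u_j, u_j>) where u_j is the displayed integer vector. Then <v, e_j> = <v, u_j> / sqrt(<u_j, u_j>), so |<v, e_j>|^2 = <v, u_j>^2 / <u_j, u_j>.
Coefficients: <v, e_1> = 5/sqrt(5), <v, e_2> = -10/sqrt(120).
Square and sum: Σ |<v, e_j>|^2 = 35/6.
Compute ||v||^2 = v·v = 6.
Deficit = 6 − 35/6 = 1/6 ≥ 0, confirming Bessel's inequality. (The deficit equals ||v − Σ <v,e_j> e_j||^2, the squared distance from v to span{e_j}.)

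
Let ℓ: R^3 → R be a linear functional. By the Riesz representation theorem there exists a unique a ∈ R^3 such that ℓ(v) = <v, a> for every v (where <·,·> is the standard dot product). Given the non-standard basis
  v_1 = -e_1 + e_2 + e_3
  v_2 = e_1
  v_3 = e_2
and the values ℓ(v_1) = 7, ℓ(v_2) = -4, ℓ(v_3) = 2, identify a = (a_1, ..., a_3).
a = (-4, 2, 1)

Write a = (a_1, ..., a_3) in the standard basis. For each basis vector v_i, ℓ(v_i) = <v_i, a> is a linear equation in the a_j's. Collect the n equations into a matrix system V a = ℓ, where row i of V is v_i (expressed in the standard basis). Since V is invertible (lower-triangular with 1s on the diagonal, up to permutation), solve by back-substitution:
  V =
[[-1, 1, 1],
 [1, 0, 0],
 [0, 1, 0]]
  V a = (7, -4, 2)
Solving gives a = (-4, 2, 1).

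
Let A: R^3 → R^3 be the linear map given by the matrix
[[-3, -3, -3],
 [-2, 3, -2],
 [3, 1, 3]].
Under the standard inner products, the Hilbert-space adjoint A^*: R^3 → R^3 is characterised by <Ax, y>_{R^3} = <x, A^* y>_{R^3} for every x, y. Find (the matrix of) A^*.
A^* = A^T =
[[-3, -2, 3],
 [-3, 3, 1],
 [-3, -2, 3]]

For real matrices with standard dot products, the defining identity <Ax, y> = <x, A^* y> gives (Ax)^T y = x^T (A^*) y, i.e. x^T A^T y = x^T (A^*) y. Since this holds for all x, y, we must have A^* = A^T. Therefore
A^* =
[[-3, -2, 3],
 [-3, 3, 1],
 [-3, -2, 3]].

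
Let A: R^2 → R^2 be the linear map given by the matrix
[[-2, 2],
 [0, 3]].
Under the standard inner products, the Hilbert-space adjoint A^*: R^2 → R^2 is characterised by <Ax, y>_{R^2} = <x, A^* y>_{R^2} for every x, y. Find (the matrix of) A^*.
A^* = A^T =
[[-2, 0],
 [2, 3]]

For real matrices with standard dot products, the defining identity <Ax, y> = <x, A^* y> gives (Ax)^T y = x^T (A^*) y, i.e. x^T A^T y = x^T (A^*) y. Since this holds for all x, y, we must have A^* = A^T. Therefore
A^* =
[[-2, 0],
 [2, 3]].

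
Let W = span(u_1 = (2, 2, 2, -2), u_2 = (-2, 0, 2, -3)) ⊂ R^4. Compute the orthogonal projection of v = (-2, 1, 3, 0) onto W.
proj_W(v) = (-64/59, 4/59, 72/59, -106/59)

Set up U = [u_1 | ... | u_2] ∈ R^(4×2). The projector onto W = col(U) is P = U (U^T U)^(-1) U^T.
Compute U^T U =
  [16, 6]
  [6, 17],
and U^T v = (4, 10).
Solve U^T U · c = U^T v for the coefficients: c = (2/59, 34/59). The projection is proj_W(v) = U c.
Check: (v - proj_W(v)) · u_1 = 0  (should be 0).
Check: (v - proj_W(v)) · u_2 = 0  (should be 0).
Result: proj_W(v) = (-64/59, 4/59, 72/59, -106/59).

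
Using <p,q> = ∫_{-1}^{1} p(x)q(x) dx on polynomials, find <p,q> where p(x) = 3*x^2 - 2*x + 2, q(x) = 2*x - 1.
<p,q> = -26/3

Expand the product: p(x)·q(x) = 6*x^3 - 7*x^2 + 6*x - 2.
∫_{-1}^{1} of each monomial x^k gives [2/(k+1) if k even, 0 if k odd]. Integrating term-by-term (or equivalently evaluating the antiderivative F(x) = 3*x^4/2 - 7*x^3/3 + 3*x^2 - 2*x at the endpoints):
  F(1) − F(−1) = 1/6 − (53/6) = -26/3.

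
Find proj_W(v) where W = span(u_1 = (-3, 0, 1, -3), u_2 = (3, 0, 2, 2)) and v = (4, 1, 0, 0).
proj_W(v) = (180/77, 0, 48/77, 144/77)

Set up U = [u_1 | ... | u_2] ∈ R^(4×2). The projector onto W = col(U) is P = U (U^T U)^(-1) U^T.
Compute U^T U =
  [19, -13]
  [-13, 17],
and U^T v = (-12, 12).
Solve U^T U · c = U^T v for the coefficients: c = (-24/77, 36/77). The projection is proj_W(v) = U c.
Check: (v - proj_W(v)) · u_1 = 0  (should be 0).
Check: (v - proj_W(v)) · u_2 = 0  (should be 0).
Result: proj_W(v) = (180/77, 0, 48/77, 144/77).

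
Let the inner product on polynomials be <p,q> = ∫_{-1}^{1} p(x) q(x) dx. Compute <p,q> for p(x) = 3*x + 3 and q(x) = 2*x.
<p,q> = 4

Expand the product: p(x)·q(x) = 6*x^2 + 6*x.
∫_{-1}^{1} of each monomial x^k gives [2/(k+1) if k even, 0 if k odd]. Integrating term-by-term (or equivalently evaluating the antiderivative F(x) = 2*x^3 + 3*x^2 at the endpoints):
  F(1) − F(−1) = 5 − (1) = 4.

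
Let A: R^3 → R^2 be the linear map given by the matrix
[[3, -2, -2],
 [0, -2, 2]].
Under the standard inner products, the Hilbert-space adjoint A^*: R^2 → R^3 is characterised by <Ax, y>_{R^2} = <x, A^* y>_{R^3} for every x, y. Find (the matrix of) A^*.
A^* = A^T =
[[3, 0],
 [-2, -2],
 [-2, 2]]

For real matrices with standard dot products, the defining identity <Ax, y> = <x, A^* y> gives (Ax)^T y = x^T (A^*) y, i.e. x^T A^T y = x^T (A^*) y. Since this holds for all x, y, we must have A^* = A^T. Therefore
A^* =
[[3, 0],
 [-2, -2],
 [-2, 2]].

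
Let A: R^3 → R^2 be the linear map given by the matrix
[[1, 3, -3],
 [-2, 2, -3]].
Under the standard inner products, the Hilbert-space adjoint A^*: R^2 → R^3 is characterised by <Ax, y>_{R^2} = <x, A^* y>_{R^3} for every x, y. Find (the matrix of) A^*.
A^* = A^T =
[[1, -2],
 [3, 2],
 [-3, -3]]

For real matrices with standard dot products, the defining identity <Ax, y> = <x, A^* y> gives (Ax)^T y = x^T (A^*) y, i.e. x^T A^T y = x^T (A^*) y. Since this holds for all x, y, we must have A^* = A^T. Therefore
A^* =
[[1, -2],
 [3, 2],
 [-3, -3]].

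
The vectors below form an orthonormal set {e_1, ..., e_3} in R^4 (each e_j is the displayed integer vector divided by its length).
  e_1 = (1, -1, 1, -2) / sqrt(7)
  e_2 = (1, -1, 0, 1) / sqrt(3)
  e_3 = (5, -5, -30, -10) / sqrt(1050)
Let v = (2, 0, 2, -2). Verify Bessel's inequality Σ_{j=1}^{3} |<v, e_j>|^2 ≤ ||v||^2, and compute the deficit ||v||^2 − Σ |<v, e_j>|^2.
Σ |<v, e_j>|^2 = 10; ||v||^2 = 12; deficit = 2

Write each e_j = u_j / sqrt(<u_j, u_j>) where u_j is the displayed integer vector. Then <v, e_j> = <v, u_j> / sqrt(<u_j, u_j>), so |<v, e_j>|^2 = <v, u_j>^2 / <u_j, u_j>.
Coefficients: <v, e_1> = 8/sqrt(7), <v, e_2> = 0/sqrt(3), <v, e_3> = -30/sqrt(1050).
Square and sum: Σ |<v, e_j>|^2 = 10.
Compute ||v||^2 = v·v = 12.
Deficit = 12 − 10 = 2 ≥ 0, confirming Bessel's inequality. (The deficit equals ||v − Σ <v,e_j> e_j||^2, the squared distance from v to span{e_j}.)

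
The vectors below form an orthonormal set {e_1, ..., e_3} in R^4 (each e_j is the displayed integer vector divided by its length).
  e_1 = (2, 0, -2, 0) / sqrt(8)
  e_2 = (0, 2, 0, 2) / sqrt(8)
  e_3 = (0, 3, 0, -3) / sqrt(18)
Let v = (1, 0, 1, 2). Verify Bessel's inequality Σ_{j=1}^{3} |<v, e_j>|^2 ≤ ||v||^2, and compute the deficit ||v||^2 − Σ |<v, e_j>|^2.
Σ |<v, e_j>|^2 = 4; ||v||^2 = 6; deficit = 2

Write each e_j = u_j / sqrt(<u_j, u_j>) where u_j is the displayed integer vector. Then <v, e_j> = <v, u_j> / sqrt(<u_j, u_j>), so |<v, e_j>|^2 = <v, u_j>^2 / <u_j, u_j>.
Coefficients: <v, e_1> = 0/sqrt(8), <v, e_2> = 4/sqrt(8), <v, e_3> = -6/sqrt(18).
Square and sum: Σ |<v, e_j>|^2 = 4.
Compute ||v||^2 = v·v = 6.
Deficit = 6 − 4 = 2 ≥ 0, confirming Bessel's inequality. (The deficit equals ||v − Σ <v,e_j> e_j||^2, the squared distance from v to span{e_j}.)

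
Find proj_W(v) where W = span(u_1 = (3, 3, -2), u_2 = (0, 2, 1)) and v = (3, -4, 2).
proj_W(v) = (-33/94, -241/94, -41/47)

Set up U = [u_1 | ... | u_2] ∈ R^(3×2). The projector onto W = col(U) is P = U (U^T U)^(-1) U^T.
Compute U^T U =
  [22, 4]
  [4, 5],
and U^T v = (-7, -6).
Solve U^T U · c = U^T v for the coefficients: c = (-11/94, -52/47). The projection is proj_W(v) = U c.
Check: (v - proj_W(v)) · u_1 = 0  (should be 0).
Check: (v - proj_W(v)) · u_2 = 0  (should be 0).
Result: proj_W(v) = (-33/94, -241/94, -41/47).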